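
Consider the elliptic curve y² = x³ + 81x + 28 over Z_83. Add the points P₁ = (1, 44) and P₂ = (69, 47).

(1, 44) + (69, 47). λ = (47 - 44)/(69 - 1) ≡ 3/68 mod 83. 68⁻¹ ≡ 11 (mod 83), so λ ≡ 33.
  x = λ² - 1 - 69 = 1089 - 70 ≡ 23; y = λ·(1 - 23) - 44 ≡ 60. → (23, 60)

(23, 60)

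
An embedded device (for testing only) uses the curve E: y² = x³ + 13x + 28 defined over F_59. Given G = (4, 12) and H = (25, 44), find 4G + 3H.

(54, 30)

First 4G:
Double-and-add on 4 = (100)₂. Start with G = (4, 12) for the leading 1-bit.
double: tangent at (4, 12): λ = (3·4² + 13)/(2·12) ≡ 2/24. 24⁻¹ ≡ 32 (mod 59) since 24·32 = 768 ≡ 1, so λ ≡ 2·32 ≡ 5.
  x = λ² - 4 - 4 = 25 - 8 ≡ 17; y = λ·(4 - 17) - 12 ≡ 41. → (17, 41)
double: tangent at (17, 41): λ = (3·17² + 13)/(2·41) ≡ 54/23. 23⁻¹ ≡ 18 (mod 59), so λ ≡ 54·18 ≡ 28.
  x = λ² - 17 - 17 = 784 - 34 ≡ 42; y = λ·(17 - 42) - 41 ≡ 26. → (42, 26)
4G = (42, 26).
Next 3H:
Repeated addition: build up to 3H.
2H: tangent at (25, 44): λ = (3·25² + 13)/(2·44) ≡ 0/29. 29⁻¹ ≡ 57 (mod 59), so λ ≡ 0·57 ≡ 0.
  x = λ² - 25 - 25 = 0 - 50 ≡ 9; y = λ·(25 - 9) - 44 ≡ 15. → (9, 15)
3H: (9, 15) + (25, 44). λ = (44 - 15)/(25 - 9) ≡ 29/16 mod 59. 16⁻¹ ≡ 48 (mod 59), so λ ≡ 35.
  x = λ² - 9 - 25 = 1225 - 34 ≡ 11; y = λ·(9 - 11) - 15 ≡ 33. → (11, 33)
3H = (11, 33).
Finally 4G + 3H:
(42, 26) + (11, 33). λ = (33 - 26)/(11 - 42) ≡ 7/28 mod 59. 28⁻¹ ≡ 19 (mod 59) since 28·19 = 532 ≡ 1, so λ ≡ 15.
  x = λ² - 42 - 11 = 225 - 53 ≡ 54; y = λ·(42 - 54) - 26 ≡ 30. → (54, 30)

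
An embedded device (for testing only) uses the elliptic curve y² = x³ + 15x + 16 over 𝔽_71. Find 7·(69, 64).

(62, 69)

Write Q = (69, 64).
Double-and-add on 7 = (111)₂. Start with Q = (69, 64) for the leading 1-bit.
double: tangent at (69, 64): λ = (3·69² + 15)/(2·64) ≡ 27/57. 57⁻¹ ≡ 5 (mod 71), so λ ≡ 27·5 ≡ 64.
  x = λ² - 69 - 69 = 4096 - 138 ≡ 53; y = λ·(69 - 53) - 64 ≡ 37. → (53, 37)
add Q: (53, 37) + (69, 64). λ = (64 - 37)/(69 - 53) ≡ 27/16 mod 71. 16⁻¹ ≡ 40 (mod 71), so λ ≡ 15.
  x = λ² - 53 - 69 = 225 - 122 ≡ 32; y = λ·(53 - 32) - 37 ≡ 65. → (32, 65)
double: tangent at (32, 65): λ = (3·32² + 15)/(2·65) ≡ 34/59. 59⁻¹ ≡ 65 (mod 71) since 59·65 = 3835 ≡ 1, so λ ≡ 34·65 ≡ 9.
  x = λ² - 32 - 32 = 81 - 64 ≡ 17; y = λ·(32 - 17) - 65 ≡ 70. → (17, 70)
add Q: (17, 70) + (69, 64). λ = (64 - 70)/(69 - 17) ≡ 65/52 mod 71. 52⁻¹ ≡ 56 (mod 71), so λ ≡ 19.
  x = λ² - 17 - 69 = 361 - 86 ≡ 62; y = λ·(17 - 62) - 70 ≡ 69. → (62, 69)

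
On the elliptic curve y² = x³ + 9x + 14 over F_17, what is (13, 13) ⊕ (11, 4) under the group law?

(13, 13) + (11, 4). λ = (4 - 13)/(11 - 13) ≡ 8/15 mod 17. 15⁻¹ ≡ 8 (mod 17) since 15·8 = 120 ≡ 1, so λ ≡ 13.
  x = λ² - 13 - 11 = 169 - 24 ≡ 9; y = λ·(13 - 9) - 13 ≡ 5. → (9, 5)

(9, 5)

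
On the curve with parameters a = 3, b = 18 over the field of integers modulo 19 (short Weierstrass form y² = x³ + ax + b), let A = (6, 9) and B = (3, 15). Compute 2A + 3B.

(6, 9)

First 2A:
Repeated addition: build up to 2A.
2A: tangent at (6, 9): λ = (3·6² + 3)/(2·9) ≡ 16/18. 18⁻¹ ≡ 18 (mod 19), so λ ≡ 16·18 ≡ 3.
  x = λ² - 6 - 6 = 9 - 12 ≡ 16; y = λ·(6 - 16) - 9 ≡ 18. → (16, 18)
2A = (16, 18).
Next 3B:
Repeated addition: build up to 3B.
2B: tangent at (3, 15): λ = (3·3² + 3)/(2·15) ≡ 11/11. 11⁻¹ ≡ 7 (mod 19), so λ ≡ 11·7 ≡ 1.
  x = λ² - 3 - 3 = 1 - 6 ≡ 14; y = λ·(3 - 14) - 15 ≡ 12. → (14, 12)
3B: (14, 12) + (3, 15). λ = (15 - 12)/(3 - 14) ≡ 3/8 mod 19. 8⁻¹ ≡ 12 (mod 19), so λ ≡ 17.
  x = λ² - 14 - 3 = 289 - 17 ≡ 6; y = λ·(14 - 6) - 12 ≡ 10. → (6, 10)
3B = (6, 10).
Finally 2A + 3B:
(16, 18) + (6, 10). λ = (10 - 18)/(6 - 16) ≡ 11/9 mod 19. 9⁻¹ ≡ 17 (mod 19), so λ ≡ 16.
  x = λ² - 16 - 6 = 256 - 22 ≡ 6; y = λ·(16 - 6) - 18 ≡ 9. → (6, 9)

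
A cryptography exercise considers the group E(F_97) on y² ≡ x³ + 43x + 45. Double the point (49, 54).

tangent at (49, 54): λ = (3·49² + 43)/(2·54) ≡ 68/11. 11⁻¹ ≡ 53 (mod 97), so λ ≡ 68·53 ≡ 15.
  x = λ² - 49 - 49 = 225 - 98 ≡ 30; y = λ·(49 - 30) - 54 ≡ 37. → (30, 37)

(30, 37)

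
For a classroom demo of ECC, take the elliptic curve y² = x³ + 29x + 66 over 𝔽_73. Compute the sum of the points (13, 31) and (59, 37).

(13, 31) + (59, 37). λ = (37 - 31)/(59 - 13) ≡ 6/46 mod 73. 46⁻¹ ≡ 27 (mod 73) since 46·27 = 1242 ≡ 1, so λ ≡ 16.
  x = λ² - 13 - 59 = 256 - 72 ≡ 38; y = λ·(13 - 38) - 31 ≡ 7. → (38, 7)

(38, 7)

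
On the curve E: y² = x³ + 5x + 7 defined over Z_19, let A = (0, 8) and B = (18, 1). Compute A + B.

(12, 3)

(0, 8) + (18, 1). λ = (1 - 8)/(18 - 0) ≡ 12/18 mod 19. 18⁻¹ ≡ 18 (mod 19), so λ ≡ 7.
  x = λ² - 0 - 18 = 49 - 18 ≡ 12; y = λ·(0 - 12) - 8 ≡ 3. → (12, 3)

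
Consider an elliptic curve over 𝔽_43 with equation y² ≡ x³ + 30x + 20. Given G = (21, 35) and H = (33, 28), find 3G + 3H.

(8, 16)

First 3G:
Repeated addition: build up to 3G.
2G: tangent at (21, 35): λ = (3·21² + 30)/(2·35) ≡ 20/27. 27⁻¹ ≡ 8 (mod 43) since 27·8 = 216 ≡ 1, so λ ≡ 20·8 ≡ 31.
  x = λ² - 21 - 21 = 961 - 42 ≡ 16; y = λ·(21 - 16) - 35 ≡ 34. → (16, 34)
3G: (16, 34) + (21, 35). λ = (35 - 34)/(21 - 16) ≡ 1/5 mod 43. 5⁻¹ ≡ 26 (mod 43), so λ ≡ 26.
  x = λ² - 16 - 21 = 676 - 37 ≡ 37; y = λ·(16 - 37) - 34 ≡ 22. → (37, 22)
3G = (37, 22).
Next 3H:
Repeated addition: build up to 3H.
2H: tangent at (33, 28): λ = (3·33² + 30)/(2·28) ≡ 29/13. 13⁻¹ ≡ 10 (mod 43), so λ ≡ 29·10 ≡ 32.
  x = λ² - 33 - 33 = 1024 - 66 ≡ 12; y = λ·(33 - 12) - 28 ≡ 42. → (12, 42)
3H: (12, 42) + (33, 28). λ = (28 - 42)/(33 - 12) ≡ 29/21 mod 43. 21⁻¹ ≡ 41 (mod 43), so λ ≡ 28.
  x = λ² - 12 - 33 = 784 - 45 ≡ 8; y = λ·(12 - 8) - 42 ≡ 27. → (8, 27)
3H = (8, 27).
Finally 3G + 3H:
(37, 22) + (8, 27). λ = (27 - 22)/(8 - 37) ≡ 5/14 mod 43. 14⁻¹ ≡ 40 (mod 43), so λ ≡ 28.
  x = λ² - 37 - 8 = 784 - 45 ≡ 8; y = λ·(37 - 8) - 22 ≡ 16. → (8, 16)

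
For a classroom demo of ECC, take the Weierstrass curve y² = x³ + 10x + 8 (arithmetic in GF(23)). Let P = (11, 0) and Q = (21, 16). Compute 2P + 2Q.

(6, 13)

First 2P:
Repeated addition: build up to 2P.
2P: (11, 0) + (11, 0): same x and y₁ ≡ -y₂, so the sum is the point at infinity.
2P = the point at infinity.
Next 2Q:
Repeated addition: build up to 2Q.
2Q: tangent at (21, 16): λ = (3·21² + 10)/(2·16) ≡ 22/9. 9⁻¹ ≡ 18 (mod 23) since 9·18 = 162 ≡ 1, so λ ≡ 22·18 ≡ 5.
  x = λ² - 21 - 21 = 25 - 42 ≡ 6; y = λ·(21 - 6) - 16 ≡ 13. → (6, 13)
2Q = (6, 13).
Finally 2P + 2Q:
the point at infinity + (6, 13) = (6, 13) (identity).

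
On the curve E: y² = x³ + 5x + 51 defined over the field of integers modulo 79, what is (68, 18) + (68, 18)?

(67, 1)

tangent at (68, 18): λ = (3·68² + 5)/(2·18) ≡ 52/36. 36⁻¹ ≡ 11 (mod 79), so λ ≡ 52·11 ≡ 19.
  x = λ² - 68 - 68 = 361 - 136 ≡ 67; y = λ·(68 - 67) - 18 ≡ 1. → (67, 1)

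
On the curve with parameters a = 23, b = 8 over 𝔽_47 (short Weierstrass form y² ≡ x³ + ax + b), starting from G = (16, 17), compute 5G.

(9, 45)

Double-and-add on 5 = (101)₂. Start with G = (16, 17) for the leading 1-bit.
double: tangent at (16, 17): λ = (3·16² + 23)/(2·17) ≡ 39/34. 34⁻¹ ≡ 18 (mod 47) since 34·18 = 612 ≡ 1, so λ ≡ 39·18 ≡ 44.
  x = λ² - 16 - 16 = 1936 - 32 ≡ 24; y = λ·(16 - 24) - 17 ≡ 7. → (24, 7)
double: tangent at (24, 7): λ = (3·24² + 23)/(2·7) ≡ 12/14. 14⁻¹ ≡ 37 (mod 47), so λ ≡ 12·37 ≡ 21.
  x = λ² - 24 - 24 = 441 - 48 ≡ 17; y = λ·(24 - 17) - 7 ≡ 46. → (17, 46)
add G: (17, 46) + (16, 17). λ = (17 - 46)/(16 - 17) ≡ 18/46 mod 47. 46⁻¹ ≡ 46 (mod 47), so λ ≡ 29.
  x = λ² - 17 - 16 = 841 - 33 ≡ 9; y = λ·(17 - 9) - 46 ≡ 45. → (9, 45)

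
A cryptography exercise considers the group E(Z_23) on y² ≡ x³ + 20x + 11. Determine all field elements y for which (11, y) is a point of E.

x³ + 20x + 11 = 1562 ≡ 21 (mod 23).
21 is a non-residue mod 23; no y exists.

none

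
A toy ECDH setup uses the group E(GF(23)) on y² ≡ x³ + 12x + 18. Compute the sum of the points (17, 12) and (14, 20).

(17, 11)

(17, 12) + (14, 20). λ = (20 - 12)/(14 - 17) ≡ 8/20 mod 23. 20⁻¹ ≡ 15 (mod 23) since 20·15 = 300 ≡ 1, so λ ≡ 5.
  x = λ² - 17 - 14 = 25 - 31 ≡ 17; y = λ·(17 - 17) - 12 ≡ 11. → (17, 11)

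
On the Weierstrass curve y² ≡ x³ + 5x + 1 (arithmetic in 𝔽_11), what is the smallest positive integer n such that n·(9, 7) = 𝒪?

2P: tangent at (9, 7): λ = (3·9² + 5)/(2·7) ≡ 6/3. 3⁻¹ ≡ 4 (mod 11), so λ ≡ 6·4 ≡ 2.
  x = λ² - 9 - 9 = 4 - 18 ≡ 8; y = λ·(9 - 8) - 7 ≡ 6. → (8, 6)
3P: (8, 6) + (9, 7). λ = (7 - 6)/(9 - 8) ≡ 1/1 mod 11. 1⁻¹ ≡ 1 (mod 11), so λ ≡ 1.
  x = λ² - 8 - 9 = 1 - 17 ≡ 6; y = λ·(8 - 6) - 6 ≡ 7. → (6, 7)
4P: (6, 7) + (9, 7). λ = (7 - 7)/(9 - 6) ≡ 0/3 mod 11. 3⁻¹ ≡ 4 (mod 11), so λ ≡ 0.
  x = λ² - 6 - 9 = 0 - 15 ≡ 7; y = λ·(6 - 7) - 7 ≡ 4. → (7, 4)
5P: (7, 4) + (9, 7). λ = (7 - 4)/(9 - 7) ≡ 3/2 mod 11. 2⁻¹ ≡ 6 (mod 11), so λ ≡ 7.
  x = λ² - 7 - 9 = 49 - 16 ≡ 0; y = λ·(7 - 0) - 4 ≡ 1. → (0, 1)
6P: (0, 1) + (9, 7). λ = (7 - 1)/(9 - 0) ≡ 6/9 mod 11. 9⁻¹ ≡ 5 (mod 11), so λ ≡ 8.
  x = λ² - 0 - 9 = 64 - 9 ≡ 0; y = λ·(0 - 0) - 1 ≡ 10. → (0, 10)
7P: (0, 10) + (9, 7). λ = (7 - 10)/(9 - 0) ≡ 8/9 mod 11. 9⁻¹ ≡ 5 (mod 11), so λ ≡ 7.
  x = λ² - 0 - 9 = 49 - 9 ≡ 7; y = λ·(0 - 7) - 10 ≡ 7. → (7, 7)
8P: (7, 7) + (9, 7). λ = (7 - 7)/(9 - 7) ≡ 0/2 mod 11. 2⁻¹ ≡ 6 (mod 11) since 2·6 = 12 ≡ 1, so λ ≡ 0.
  x = λ² - 7 - 9 = 0 - 16 ≡ 6; y = λ·(7 - 6) - 7 ≡ 4. → (6, 4)
9P: (6, 4) + (9, 7). λ = (7 - 4)/(9 - 6) ≡ 3/3 mod 11. 3⁻¹ ≡ 4 (mod 11), so λ ≡ 1.
  x = λ² - 6 - 9 = 1 - 15 ≡ 8; y = λ·(6 - 8) - 4 ≡ 5. → (8, 5)
10P: (8, 5) + (9, 7). λ = (7 - 5)/(9 - 8) ≡ 2/1 mod 11. 1⁻¹ ≡ 1 (mod 11), so λ ≡ 2.
  x = λ² - 8 - 9 = 4 - 17 ≡ 9; y = λ·(8 - 9) - 5 ≡ 4. → (9, 4)
11P: (9, 4) + (9, 7): same x and y₁ ≡ -y₂, so the sum is 𝒪.
11P = 𝒪, so the order is 11.

11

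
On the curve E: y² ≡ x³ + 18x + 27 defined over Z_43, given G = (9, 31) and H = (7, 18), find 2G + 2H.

First 2G:
Repeated addition: build up to 2G.
2G: tangent at (9, 31): λ = (3·9² + 18)/(2·31) ≡ 3/19. 19⁻¹ ≡ 34 (mod 43) since 19·34 = 646 ≡ 1, so λ ≡ 3·34 ≡ 16.
  x = λ² - 9 - 9 = 256 - 18 ≡ 23; y = λ·(9 - 23) - 31 ≡ 3. → (23, 3)
2G = (23, 3).
Next 2H:
Repeated addition: build up to 2H.
2H: tangent at (7, 18): λ = (3·7² + 18)/(2·18) ≡ 36/36. 36⁻¹ ≡ 6 (mod 43), so λ ≡ 36·6 ≡ 1.
  x = λ² - 7 - 7 = 1 - 14 ≡ 30; y = λ·(7 - 30) - 18 ≡ 2. → (30, 2)
2H = (30, 2).
Finally 2G + 2H:
(23, 3) + (30, 2). λ = (2 - 3)/(30 - 23) ≡ 42/7 mod 43. 7⁻¹ ≡ 37 (mod 43) since 7·37 = 259 ≡ 1, so λ ≡ 6.
  x = λ² - 23 - 30 = 36 - 53 ≡ 26; y = λ·(23 - 26) - 3 ≡ 22. → (26, 22)

(26, 22)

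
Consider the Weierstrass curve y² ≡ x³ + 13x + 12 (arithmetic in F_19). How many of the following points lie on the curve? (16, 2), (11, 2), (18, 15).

(16, 2): 2² ≡ 4, rhs ≡ 3 → off.
(11, 2): 2² ≡ 4, rhs ≡ 4 → on.
(18, 15): 15² ≡ 16, rhs ≡ 17 → off.

1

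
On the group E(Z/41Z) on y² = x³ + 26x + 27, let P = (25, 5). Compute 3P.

Repeated addition: build up to 3P.
2P: tangent at (25, 5): λ = (3·25² + 26)/(2·5) ≡ 15/10. 10⁻¹ ≡ 37 (mod 41) since 10·37 = 370 ≡ 1, so λ ≡ 15·37 ≡ 22.
  x = λ² - 25 - 25 = 484 - 50 ≡ 24; y = λ·(25 - 24) - 5 ≡ 17. → (24, 17)
3P: (24, 17) + (25, 5). λ = (5 - 17)/(25 - 24) ≡ 29/1 mod 41. 1⁻¹ ≡ 1 (mod 41), so λ ≡ 29.
  x = λ² - 24 - 25 = 841 - 49 ≡ 13; y = λ·(24 - 13) - 17 ≡ 15. → (13, 15)

(13, 15)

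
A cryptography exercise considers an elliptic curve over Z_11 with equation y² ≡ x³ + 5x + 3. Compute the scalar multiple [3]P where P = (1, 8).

O

Repeated addition: build up to 3P.
2P: tangent at (1, 8): λ = (3·1² + 5)/(2·8) ≡ 8/5. 5⁻¹ ≡ 9 (mod 11), so λ ≡ 8·9 ≡ 6.
  x = λ² - 1 - 1 = 36 - 2 ≡ 1; y = λ·(1 - 1) - 8 ≡ 3. → (1, 3)
3P: (1, 3) + (1, 8): same x and y₁ ≡ -y₂, so the sum is ∞.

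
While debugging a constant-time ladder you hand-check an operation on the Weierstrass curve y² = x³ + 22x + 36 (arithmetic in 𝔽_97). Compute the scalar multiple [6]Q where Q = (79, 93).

Repeated addition: build up to 6Q.
2Q: tangent at (79, 93): λ = (3·79² + 22)/(2·93) ≡ 24/89. 89⁻¹ ≡ 12 (mod 97), so λ ≡ 24·12 ≡ 94.
  x = λ² - 79 - 79 = 8836 - 158 ≡ 45; y = λ·(79 - 45) - 93 ≡ 96. → (45, 96)
3Q: (45, 96) + (79, 93). λ = (93 - 96)/(79 - 45) ≡ 94/34 mod 97. 34⁻¹ ≡ 20 (mod 97) since 34·20 = 680 ≡ 1, so λ ≡ 37.
  x = λ² - 45 - 79 = 1369 - 124 ≡ 81; y = λ·(45 - 81) - 96 ≡ 27. → (81, 27)
4Q: (81, 27) + (79, 93). λ = (93 - 27)/(79 - 81) ≡ 66/95 mod 97. 95⁻¹ ≡ 48 (mod 97) since 95·48 = 4560 ≡ 1, so λ ≡ 64.
  x = λ² - 81 - 79 = 4096 - 160 ≡ 56; y = λ·(81 - 56) - 27 ≡ 21. → (56, 21)
5Q: (56, 21) + (79, 93). λ = (93 - 21)/(79 - 56) ≡ 72/23 mod 97. 23⁻¹ ≡ 38 (mod 97) since 23·38 = 874 ≡ 1, so λ ≡ 20.
  x = λ² - 56 - 79 = 400 - 135 ≡ 71; y = λ·(56 - 71) - 21 ≡ 67. → (71, 67)
6Q: (71, 67) + (79, 93). λ = (93 - 67)/(79 - 71) ≡ 26/8 mod 97. 8⁻¹ ≡ 85 (mod 97), so λ ≡ 76.
  x = λ² - 71 - 79 = 5776 - 150 ≡ 0; y = λ·(71 - 0) - 67 ≡ 91. → (0, 91)

(0, 91)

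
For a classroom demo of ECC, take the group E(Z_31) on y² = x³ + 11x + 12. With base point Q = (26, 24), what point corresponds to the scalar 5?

Double-and-add on 5 = (101)₂. Start with Q = (26, 24) for the leading 1-bit.
double: tangent at (26, 24): λ = (3·26² + 11)/(2·24) ≡ 24/17. 17⁻¹ ≡ 11 (mod 31), so λ ≡ 24·11 ≡ 16.
  x = λ² - 26 - 26 = 256 - 52 ≡ 18; y = λ·(26 - 18) - 24 ≡ 11. → (18, 11)
double: tangent at (18, 11): λ = (3·18² + 11)/(2·11) ≡ 22/22. 22⁻¹ ≡ 24 (mod 31) since 22·24 = 528 ≡ 1, so λ ≡ 22·24 ≡ 1.
  x = λ² - 18 - 18 = 1 - 36 ≡ 27; y = λ·(18 - 27) - 11 ≡ 11. → (27, 11)
add Q: (27, 11) + (26, 24). λ = (24 - 11)/(26 - 27) ≡ 13/30 mod 31. 30⁻¹ ≡ 30 (mod 31), so λ ≡ 18.
  x = λ² - 27 - 26 = 324 - 53 ≡ 23; y = λ·(27 - 23) - 11 ≡ 30. → (23, 30)

(23, 30)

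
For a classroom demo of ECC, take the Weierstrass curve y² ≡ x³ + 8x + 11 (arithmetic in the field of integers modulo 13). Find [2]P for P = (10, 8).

(2, 3)

tangent at (10, 8): λ = (3·10² + 8)/(2·8) ≡ 9/3. 3⁻¹ ≡ 9 (mod 13) since 3·9 = 27 ≡ 1, so λ ≡ 9·9 ≡ 3.
  x = λ² - 10 - 10 = 9 - 20 ≡ 2; y = λ·(10 - 2) - 8 ≡ 3. → (2, 3)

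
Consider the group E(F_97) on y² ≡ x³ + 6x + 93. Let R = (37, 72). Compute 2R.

tangent at (37, 72): λ = (3·37² + 6)/(2·72) ≡ 39/47. 47⁻¹ ≡ 64 (mod 97), so λ ≡ 39·64 ≡ 71.
  x = λ² - 37 - 37 = 5041 - 74 ≡ 20; y = λ·(37 - 20) - 72 ≡ 68. → (20, 68)

(20, 68)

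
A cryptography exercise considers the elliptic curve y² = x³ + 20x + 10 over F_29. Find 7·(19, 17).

Write Q = (19, 17).
Double-and-add on 7 = (111)₂. Start with Q = (19, 17) for the leading 1-bit.
double: tangent at (19, 17): λ = (3·19² + 20)/(2·17) ≡ 1/5. 5⁻¹ ≡ 6 (mod 29) since 5·6 = 30 ≡ 1, so λ ≡ 1·6 ≡ 6.
  x = λ² - 19 - 19 = 36 - 38 ≡ 27; y = λ·(19 - 27) - 17 ≡ 22. → (27, 22)
add Q: (27, 22) + (19, 17). λ = (17 - 22)/(19 - 27) ≡ 24/21 mod 29. 21⁻¹ ≡ 18 (mod 29), so λ ≡ 26.
  x = λ² - 27 - 19 = 676 - 46 ≡ 21; y = λ·(27 - 21) - 22 ≡ 18. → (21, 18)
double: tangent at (21, 18): λ = (3·21² + 20)/(2·18) ≡ 9/7. 7⁻¹ ≡ 25 (mod 29) since 7·25 = 175 ≡ 1, so λ ≡ 9·25 ≡ 22.
  x = λ² - 21 - 21 = 484 - 42 ≡ 7; y = λ·(21 - 7) - 18 ≡ 0. → (7, 0)
add Q: (7, 0) + (19, 17). λ = (17 - 0)/(19 - 7) ≡ 17/12 mod 29. 12⁻¹ ≡ 17 (mod 29) since 12·17 = 204 ≡ 1, so λ ≡ 28.
  x = λ² - 7 - 19 = 784 - 26 ≡ 4; y = λ·(7 - 4) - 0 ≡ 26. → (4, 26)

(4, 26)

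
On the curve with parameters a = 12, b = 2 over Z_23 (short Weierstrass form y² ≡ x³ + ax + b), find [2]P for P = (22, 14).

tangent at (22, 14): λ = (3·22² + 12)/(2·14) ≡ 15/5. 5⁻¹ ≡ 14 (mod 23), so λ ≡ 15·14 ≡ 3.
  x = λ² - 22 - 22 = 9 - 44 ≡ 11; y = λ·(22 - 11) - 14 ≡ 19. → (11, 19)

(11, 19)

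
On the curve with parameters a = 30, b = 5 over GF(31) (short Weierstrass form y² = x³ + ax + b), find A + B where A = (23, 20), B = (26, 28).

(27, 21)

(23, 20) + (26, 28). λ = (28 - 20)/(26 - 23) ≡ 8/3 mod 31. 3⁻¹ ≡ 21 (mod 31), so λ ≡ 13.
  x = λ² - 23 - 26 = 169 - 49 ≡ 27; y = λ·(23 - 27) - 20 ≡ 21. → (27, 21)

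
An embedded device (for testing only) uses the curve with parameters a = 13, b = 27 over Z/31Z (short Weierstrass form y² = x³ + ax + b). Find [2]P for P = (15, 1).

tangent at (15, 1): λ = (3·15² + 13)/(2·1) ≡ 6/2. 2⁻¹ ≡ 16 (mod 31) since 2·16 = 32 ≡ 1, so λ ≡ 6·16 ≡ 3.
  x = λ² - 15 - 15 = 9 - 30 ≡ 10; y = λ·(15 - 10) - 1 ≡ 14. → (10, 14)

(10, 14)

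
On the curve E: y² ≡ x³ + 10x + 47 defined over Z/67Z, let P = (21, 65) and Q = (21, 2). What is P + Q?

O

The two points share x = 21 and their y-coordinates satisfy 65 + 2 ≡ 0 (mod 67), so they are inverses. Their sum is 𝒪.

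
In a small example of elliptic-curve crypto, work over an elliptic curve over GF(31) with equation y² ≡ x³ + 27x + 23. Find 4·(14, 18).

(1, 19)

Write P = (14, 18).
Double-and-add on 4 = (100)₂. Start with P = (14, 18) for the leading 1-bit.
double: tangent at (14, 18): λ = (3·14² + 27)/(2·18) ≡ 26/5. 5⁻¹ ≡ 25 (mod 31) since 5·25 = 125 ≡ 1, so λ ≡ 26·25 ≡ 30.
  x = λ² - 14 - 14 = 900 - 28 ≡ 4; y = λ·(14 - 4) - 18 ≡ 3. → (4, 3)
double: tangent at (4, 3): λ = (3·4² + 27)/(2·3) ≡ 13/6. 6⁻¹ ≡ 26 (mod 31) since 6·26 = 156 ≡ 1, so λ ≡ 13·26 ≡ 28.
  x = λ² - 4 - 4 = 784 - 8 ≡ 1; y = λ·(4 - 1) - 3 ≡ 19. → (1, 19)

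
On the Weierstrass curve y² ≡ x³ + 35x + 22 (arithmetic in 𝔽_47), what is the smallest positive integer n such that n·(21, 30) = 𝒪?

3

2P: tangent at (21, 30): λ = (3·21² + 35)/(2·30) ≡ 42/13. 13⁻¹ ≡ 29 (mod 47) since 13·29 = 377 ≡ 1, so λ ≡ 42·29 ≡ 43.
  x = λ² - 21 - 21 = 1849 - 42 ≡ 21; y = λ·(21 - 21) - 30 ≡ 17. → (21, 17)
3P: (21, 17) + (21, 30): same x and y₁ ≡ -y₂, so the sum is 𝒪.
3P = 𝒪, so the order is 3.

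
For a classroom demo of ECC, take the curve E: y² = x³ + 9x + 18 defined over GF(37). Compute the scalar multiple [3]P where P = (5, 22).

(13, 36)

Repeated addition: build up to 3P.
2P: tangent at (5, 22): λ = (3·5² + 9)/(2·22) ≡ 10/7. 7⁻¹ ≡ 16 (mod 37) since 7·16 = 112 ≡ 1, so λ ≡ 10·16 ≡ 12.
  x = λ² - 5 - 5 = 144 - 10 ≡ 23; y = λ·(5 - 23) - 22 ≡ 21. → (23, 21)
3P: (23, 21) + (5, 22). λ = (22 - 21)/(5 - 23) ≡ 1/19 mod 37. 19⁻¹ ≡ 2 (mod 37) since 19·2 = 38 ≡ 1, so λ ≡ 2.
  x = λ² - 23 - 5 = 4 - 28 ≡ 13; y = λ·(23 - 13) - 21 ≡ 36. → (13, 36)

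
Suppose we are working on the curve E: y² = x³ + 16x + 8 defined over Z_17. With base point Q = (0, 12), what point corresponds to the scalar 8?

(3, 7)

Double-and-add on 8 = (1000)₂. Start with Q = (0, 12) for the leading 1-bit.
double: tangent at (0, 12): λ = (3·0² + 16)/(2·12) ≡ 16/7. 7⁻¹ ≡ 5 (mod 17) since 7·5 = 35 ≡ 1, so λ ≡ 16·5 ≡ 12.
  x = λ² - 0 - 0 = 144 - 0 ≡ 8; y = λ·(0 - 8) - 12 ≡ 11. → (8, 11)
double: tangent at (8, 11): λ = (3·8² + 16)/(2·11) ≡ 4/5. 5⁻¹ ≡ 7 (mod 17), so λ ≡ 4·7 ≡ 11.
  x = λ² - 8 - 8 = 121 - 16 ≡ 3; y = λ·(8 - 3) - 11 ≡ 10. → (3, 10)
double: tangent at (3, 10): λ = (3·3² + 16)/(2·10) ≡ 9/3. 3⁻¹ ≡ 6 (mod 17) since 3·6 = 18 ≡ 1, so λ ≡ 9·6 ≡ 3.
  x = λ² - 3 - 3 = 9 - 6 ≡ 3; y = λ·(3 - 3) - 10 ≡ 7. → (3, 7)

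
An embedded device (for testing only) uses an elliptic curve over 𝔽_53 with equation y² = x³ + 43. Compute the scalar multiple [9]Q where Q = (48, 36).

Repeated addition: build up to 9Q.
2Q: tangent at (48, 36): λ = (3·48² + 0)/(2·36) ≡ 22/19. 19⁻¹ ≡ 14 (mod 53), so λ ≡ 22·14 ≡ 43.
  x = λ² - 48 - 48 = 1849 - 96 ≡ 4; y = λ·(48 - 4) - 36 ≡ 1. → (4, 1)
3Q: (4, 1) + (48, 36). λ = (36 - 1)/(48 - 4) ≡ 35/44 mod 53. 44⁻¹ ≡ 47 (mod 53), so λ ≡ 2.
  x = λ² - 4 - 48 = 4 - 52 ≡ 5; y = λ·(4 - 5) - 1 ≡ 50. → (5, 50)
4Q: (5, 50) + (48, 36). λ = (36 - 50)/(48 - 5) ≡ 39/43 mod 53. 43⁻¹ ≡ 37 (mod 53) since 43·37 = 1591 ≡ 1, so λ ≡ 12.
  x = λ² - 5 - 48 = 144 - 53 ≡ 38; y = λ·(5 - 38) - 50 ≡ 31. → (38, 31)
5Q: (38, 31) + (48, 36). λ = (36 - 31)/(48 - 38) ≡ 5/10 mod 53. 10⁻¹ ≡ 16 (mod 53), so λ ≡ 27.
  x = λ² - 38 - 48 = 729 - 86 ≡ 7; y = λ·(38 - 7) - 31 ≡ 11. → (7, 11)
6Q: (7, 11) + (48, 36). λ = (36 - 11)/(48 - 7) ≡ 25/41 mod 53. 41⁻¹ ≡ 22 (mod 53), so λ ≡ 20.
  x = λ² - 7 - 48 = 400 - 55 ≡ 27; y = λ·(7 - 27) - 11 ≡ 13. → (27, 13)
7Q: (27, 13) + (48, 36). λ = (36 - 13)/(48 - 27) ≡ 23/21 mod 53. 21⁻¹ ≡ 48 (mod 53), so λ ≡ 44.
  x = λ² - 27 - 48 = 1936 - 75 ≡ 6; y = λ·(27 - 6) - 13 ≡ 10. → (6, 10)
8Q: (6, 10) + (48, 36). λ = (36 - 10)/(48 - 6) ≡ 26/42 mod 53. 42⁻¹ ≡ 24 (mod 53) since 42·24 = 1008 ≡ 1, so λ ≡ 41.
  x = λ² - 6 - 48 = 1681 - 54 ≡ 37; y = λ·(6 - 37) - 10 ≡ 44. → (37, 44)
9Q: (37, 44) + (48, 36). λ = (36 - 44)/(48 - 37) ≡ 45/11 mod 53. 11⁻¹ ≡ 29 (mod 53) since 11·29 = 319 ≡ 1, so λ ≡ 33.
  x = λ² - 37 - 48 = 1089 - 85 ≡ 50; y = λ·(37 - 50) - 44 ≡ 4. → (50, 4)

(50, 4)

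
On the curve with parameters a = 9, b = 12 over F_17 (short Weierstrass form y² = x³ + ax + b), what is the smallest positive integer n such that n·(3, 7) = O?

2P: tangent at (3, 7): λ = (3·3² + 9)/(2·7) ≡ 2/14. 14⁻¹ ≡ 11 (mod 17), so λ ≡ 2·11 ≡ 5.
  x = λ² - 3 - 3 = 25 - 6 ≡ 2; y = λ·(3 - 2) - 7 ≡ 15. → (2, 15)
3P: (2, 15) + (3, 7). λ = (7 - 15)/(3 - 2) ≡ 9/1 mod 17. 1⁻¹ ≡ 1 (mod 17), so λ ≡ 9.
  x = λ² - 2 - 3 = 81 - 5 ≡ 8; y = λ·(2 - 8) - 15 ≡ 16. → (8, 16)
4P: (8, 16) + (3, 7). λ = (7 - 16)/(3 - 8) ≡ 8/12 mod 17. 12⁻¹ ≡ 10 (mod 17), so λ ≡ 12.
  x = λ² - 8 - 3 = 144 - 11 ≡ 14; y = λ·(8 - 14) - 16 ≡ 14. → (14, 14)
5P: (14, 14) + (3, 7). λ = (7 - 14)/(3 - 14) ≡ 10/6 mod 17. 6⁻¹ ≡ 3 (mod 17), so λ ≡ 13.
  x = λ² - 14 - 3 = 169 - 17 ≡ 16; y = λ·(14 - 16) - 14 ≡ 11. → (16, 11)
6P: (16, 11) + (3, 7). λ = (7 - 11)/(3 - 16) ≡ 13/4 mod 17. 4⁻¹ ≡ 13 (mod 17), so λ ≡ 16.
  x = λ² - 16 - 3 = 256 - 19 ≡ 16; y = λ·(16 - 16) - 11 ≡ 6. → (16, 6)
7P: (16, 6) + (3, 7). λ = (7 - 6)/(3 - 16) ≡ 1/4 mod 17. 4⁻¹ ≡ 13 (mod 17), so λ ≡ 13.
  x = λ² - 16 - 3 = 169 - 19 ≡ 14; y = λ·(16 - 14) - 6 ≡ 3. → (14, 3)
8P: (14, 3) + (3, 7). λ = (7 - 3)/(3 - 14) ≡ 4/6 mod 17. 6⁻¹ ≡ 3 (mod 17), so λ ≡ 12.
  x = λ² - 14 - 3 = 144 - 17 ≡ 8; y = λ·(14 - 8) - 3 ≡ 1. → (8, 1)
9P: (8, 1) + (3, 7). λ = (7 - 1)/(3 - 8) ≡ 6/12 mod 17. 12⁻¹ ≡ 10 (mod 17) since 12·10 = 120 ≡ 1, so λ ≡ 9.
  x = λ² - 8 - 3 = 81 - 11 ≡ 2; y = λ·(8 - 2) - 1 ≡ 2. → (2, 2)
10P: (2, 2) + (3, 7). λ = (7 - 2)/(3 - 2) ≡ 5/1 mod 17. 1⁻¹ ≡ 1 (mod 17), so λ ≡ 5.
  x = λ² - 2 - 3 = 25 - 5 ≡ 3; y = λ·(2 - 3) - 2 ≡ 10. → (3, 10)
11P: (3, 10) + (3, 7): same x and y₁ ≡ -y₂, so the sum is O.
11P = O, so the order is 11.

11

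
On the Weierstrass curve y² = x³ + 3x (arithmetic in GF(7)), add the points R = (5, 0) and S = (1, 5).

(3, 1)

(5, 0) + (1, 5). λ = (5 - 0)/(1 - 5) ≡ 5/3 mod 7. 3⁻¹ ≡ 5 (mod 7), so λ ≡ 4.
  x = λ² - 5 - 1 = 16 - 6 ≡ 3; y = λ·(5 - 3) - 0 ≡ 1. → (3, 1)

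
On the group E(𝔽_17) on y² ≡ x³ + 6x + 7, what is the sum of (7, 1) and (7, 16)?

The two points share x = 7 and their y-coordinates satisfy 1 + 16 ≡ 0 (mod 17), so they are inverses. Their sum is ∞.

O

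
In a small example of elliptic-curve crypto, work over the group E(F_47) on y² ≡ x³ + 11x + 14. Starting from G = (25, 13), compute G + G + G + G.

(3, 11)

Double-and-add on 4 = (100)₂. Start with G = (25, 13) for the leading 1-bit.
double: tangent at (25, 13): λ = (3·25² + 11)/(2·13) ≡ 6/26. 26⁻¹ ≡ 38 (mod 47), so λ ≡ 6·38 ≡ 40.
  x = λ² - 25 - 25 = 1600 - 50 ≡ 46; y = λ·(25 - 46) - 13 ≡ 40. → (46, 40)
double: tangent at (46, 40): λ = (3·46² + 11)/(2·40) ≡ 14/33. 33⁻¹ ≡ 10 (mod 47) since 33·10 = 330 ≡ 1, so λ ≡ 14·10 ≡ 46.
  x = λ² - 46 - 46 = 2116 - 92 ≡ 3; y = λ·(46 - 3) - 40 ≡ 11. → (3, 11)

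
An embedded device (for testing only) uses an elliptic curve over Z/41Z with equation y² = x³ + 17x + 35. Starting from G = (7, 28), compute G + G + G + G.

(33, 24)

Double-and-add on 4 = (100)₂. Start with G = (7, 28) for the leading 1-bit.
double: tangent at (7, 28): λ = (3·7² + 17)/(2·28) ≡ 0/15. 15⁻¹ ≡ 11 (mod 41) since 15·11 = 165 ≡ 1, so λ ≡ 0·11 ≡ 0.
  x = λ² - 7 - 7 = 0 - 14 ≡ 27; y = λ·(7 - 27) - 28 ≡ 13. → (27, 13)
double: tangent at (27, 13): λ = (3·27² + 17)/(2·13) ≡ 31/26. 26⁻¹ ≡ 30 (mod 41) since 26·30 = 780 ≡ 1, so λ ≡ 31·30 ≡ 28.
  x = λ² - 27 - 27 = 784 - 54 ≡ 33; y = λ·(27 - 33) - 13 ≡ 24. → (33, 24)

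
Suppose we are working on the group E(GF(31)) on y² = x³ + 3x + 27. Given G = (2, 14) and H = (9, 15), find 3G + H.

(9, 16)

First 3G:
Repeated addition: build up to 3G.
2G: tangent at (2, 14): λ = (3·2² + 3)/(2·14) ≡ 15/28. 28⁻¹ ≡ 10 (mod 31), so λ ≡ 15·10 ≡ 26.
  x = λ² - 2 - 2 = 676 - 4 ≡ 21; y = λ·(2 - 21) - 14 ≡ 19. → (21, 19)
3G: (21, 19) + (2, 14). λ = (14 - 19)/(2 - 21) ≡ 26/12 mod 31. 12⁻¹ ≡ 13 (mod 31) since 12·13 = 156 ≡ 1, so λ ≡ 28.
  x = λ² - 21 - 2 = 784 - 23 ≡ 17; y = λ·(21 - 17) - 19 ≡ 0. → (17, 0)
3G = (17, 0).
Finally 3G + H:
(17, 0) + (9, 15). λ = (15 - 0)/(9 - 17) ≡ 15/23 mod 31. 23⁻¹ ≡ 27 (mod 31) since 23·27 = 621 ≡ 1, so λ ≡ 2.
  x = λ² - 17 - 9 = 4 - 26 ≡ 9; y = λ·(17 - 9) - 0 ≡ 16. → (9, 16)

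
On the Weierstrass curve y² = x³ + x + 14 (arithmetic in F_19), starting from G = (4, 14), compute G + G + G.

Repeated addition: build up to 3G.
2G: tangent at (4, 14): λ = (3·4² + 1)/(2·14) ≡ 11/9. 9⁻¹ ≡ 17 (mod 19), so λ ≡ 11·17 ≡ 16.
  x = λ² - 4 - 4 = 256 - 8 ≡ 1; y = λ·(4 - 1) - 14 ≡ 15. → (1, 15)
3G: (1, 15) + (4, 14). λ = (14 - 15)/(4 - 1) ≡ 18/3 mod 19. 3⁻¹ ≡ 13 (mod 19), so λ ≡ 6.
  x = λ² - 1 - 4 = 36 - 5 ≡ 12; y = λ·(1 - 12) - 15 ≡ 14. → (12, 14)

(12, 14)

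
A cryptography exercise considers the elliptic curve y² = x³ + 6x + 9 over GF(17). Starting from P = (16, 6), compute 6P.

Repeated addition: build up to 6P.
2P: tangent at (16, 6): λ = (3·16² + 6)/(2·6) ≡ 9/12. 12⁻¹ ≡ 10 (mod 17) since 12·10 = 120 ≡ 1, so λ ≡ 9·10 ≡ 5.
  x = λ² - 16 - 16 = 25 - 32 ≡ 10; y = λ·(16 - 10) - 6 ≡ 7. → (10, 7)
3P: (10, 7) + (16, 6). λ = (6 - 7)/(16 - 10) ≡ 16/6 mod 17. 6⁻¹ ≡ 3 (mod 17), so λ ≡ 14.
  x = λ² - 10 - 16 = 196 - 26 ≡ 0; y = λ·(10 - 0) - 7 ≡ 14. → (0, 14)
4P: (0, 14) + (16, 6). λ = (6 - 14)/(16 - 0) ≡ 9/16 mod 17. 16⁻¹ ≡ 16 (mod 17) since 16·16 = 256 ≡ 1, so λ ≡ 8.
  x = λ² - 0 - 16 = 64 - 16 ≡ 14; y = λ·(0 - 14) - 14 ≡ 10. → (14, 10)
5P: (14, 10) + (16, 6). λ = (6 - 10)/(16 - 14) ≡ 13/2 mod 17. 2⁻¹ ≡ 9 (mod 17) since 2·9 = 18 ≡ 1, so λ ≡ 15.
  x = λ² - 14 - 16 = 225 - 30 ≡ 8; y = λ·(14 - 8) - 10 ≡ 12. → (8, 12)
6P: (8, 12) + (16, 6). λ = (6 - 12)/(16 - 8) ≡ 11/8 mod 17. 8⁻¹ ≡ 15 (mod 17), so λ ≡ 12.
  x = λ² - 8 - 16 = 144 - 24 ≡ 1; y = λ·(8 - 1) - 12 ≡ 4. → (1, 4)

(1, 4)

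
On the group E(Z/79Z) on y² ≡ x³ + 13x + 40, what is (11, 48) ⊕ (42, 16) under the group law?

(11, 48) + (42, 16). λ = (16 - 48)/(42 - 11) ≡ 47/31 mod 79. 31⁻¹ ≡ 51 (mod 79), so λ ≡ 27.
  x = λ² - 11 - 42 = 729 - 53 ≡ 44; y = λ·(11 - 44) - 48 ≡ 9. → (44, 9)

(44, 9)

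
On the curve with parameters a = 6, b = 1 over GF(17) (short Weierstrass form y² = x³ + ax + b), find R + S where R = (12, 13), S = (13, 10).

(1, 5)

(12, 13) + (13, 10). λ = (10 - 13)/(13 - 12) ≡ 14/1 mod 17. 1⁻¹ ≡ 1 (mod 17), so λ ≡ 14.
  x = λ² - 12 - 13 = 196 - 25 ≡ 1; y = λ·(12 - 1) - 13 ≡ 5. → (1, 5)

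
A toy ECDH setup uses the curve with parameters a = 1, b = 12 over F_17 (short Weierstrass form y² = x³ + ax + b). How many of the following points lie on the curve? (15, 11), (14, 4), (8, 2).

(15, 11): 11² ≡ 2, rhs ≡ 2 → on.
(14, 4): 4² ≡ 16, rhs ≡ 16 → on.
(8, 2): 2² ≡ 4, rhs ≡ 5 → off.

2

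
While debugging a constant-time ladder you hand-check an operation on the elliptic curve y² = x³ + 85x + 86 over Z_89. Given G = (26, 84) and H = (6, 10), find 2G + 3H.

First 2G:
Repeated addition: build up to 2G.
2G: tangent at (26, 84): λ = (3·26² + 85)/(2·84) ≡ 66/79. 79⁻¹ ≡ 80 (mod 89) since 79·80 = 6320 ≡ 1, so λ ≡ 66·80 ≡ 29.
  x = λ² - 26 - 26 = 841 - 52 ≡ 77; y = λ·(26 - 77) - 84 ≡ 39. → (77, 39)
2G = (77, 39).
Next 3H:
Repeated addition: build up to 3H.
2H: tangent at (6, 10): λ = (3·6² + 85)/(2·10) ≡ 15/20. 20⁻¹ ≡ 49 (mod 89), so λ ≡ 15·49 ≡ 23.
  x = λ² - 6 - 6 = 529 - 12 ≡ 72; y = λ·(6 - 72) - 10 ≡ 74. → (72, 74)
3H: (72, 74) + (6, 10). λ = (10 - 74)/(6 - 72) ≡ 25/23 mod 89. 23⁻¹ ≡ 31 (mod 89) since 23·31 = 713 ≡ 1, so λ ≡ 63.
  x = λ² - 72 - 6 = 3969 - 78 ≡ 64; y = λ·(72 - 64) - 74 ≡ 74. → (64, 74)
3H = (64, 74).
Finally 2G + 3H:
(77, 39) + (64, 74). λ = (74 - 39)/(64 - 77) ≡ 35/76 mod 89. 76⁻¹ ≡ 41 (mod 89) since 76·41 = 3116 ≡ 1, so λ ≡ 11.
  x = λ² - 77 - 64 = 121 - 141 ≡ 69; y = λ·(77 - 69) - 39 ≡ 49. → (69, 49)

(69, 49)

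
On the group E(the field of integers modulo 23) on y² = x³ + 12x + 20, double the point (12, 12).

(2, 12)

tangent at (12, 12): λ = (3·12² + 12)/(2·12) ≡ 7/1. 1⁻¹ ≡ 1 (mod 23) since 1·1 = 1 ≡ 1, so λ ≡ 7·1 ≡ 7.
  x = λ² - 12 - 12 = 49 - 24 ≡ 2; y = λ·(12 - 2) - 12 ≡ 12. → (2, 12)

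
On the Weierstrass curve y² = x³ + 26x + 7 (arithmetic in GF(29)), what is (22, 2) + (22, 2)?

tangent at (22, 2): λ = (3·22² + 26)/(2·2) ≡ 28/4. 4⁻¹ ≡ 22 (mod 29), so λ ≡ 28·22 ≡ 7.
  x = λ² - 22 - 22 = 49 - 44 ≡ 5; y = λ·(22 - 5) - 2 ≡ 1. → (5, 1)

(5, 1)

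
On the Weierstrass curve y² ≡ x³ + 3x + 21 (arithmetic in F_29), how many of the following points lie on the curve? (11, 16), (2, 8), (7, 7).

(11, 16): 16² ≡ 24, rhs ≡ 22 → off.
(2, 8): 8² ≡ 6, rhs ≡ 6 → on.
(7, 7): 7² ≡ 20, rhs ≡ 8 → off.

1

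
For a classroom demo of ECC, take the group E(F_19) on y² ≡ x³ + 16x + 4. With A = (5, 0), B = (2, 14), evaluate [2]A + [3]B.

First 2A:
Repeated addition: build up to 2A.
2A: (5, 0) + (5, 0): same x and y₁ ≡ -y₂, so the sum is O.
2A = O.
Next 3B:
Repeated addition: build up to 3B.
2B: tangent at (2, 14): λ = (3·2² + 16)/(2·14) ≡ 9/9. 9⁻¹ ≡ 17 (mod 19), so λ ≡ 9·17 ≡ 1.
  x = λ² - 2 - 2 = 1 - 4 ≡ 16; y = λ·(2 - 16) - 14 ≡ 10. → (16, 10)
3B: (16, 10) + (2, 14). λ = (14 - 10)/(2 - 16) ≡ 4/5 mod 19. 5⁻¹ ≡ 4 (mod 19) since 5·4 = 20 ≡ 1, so λ ≡ 16.
  x = λ² - 16 - 2 = 256 - 18 ≡ 10; y = λ·(16 - 10) - 10 ≡ 10. → (10, 10)
3B = (10, 10).
Finally 2A + 3B:
O + (10, 10) = (10, 10) (identity).

(10, 10)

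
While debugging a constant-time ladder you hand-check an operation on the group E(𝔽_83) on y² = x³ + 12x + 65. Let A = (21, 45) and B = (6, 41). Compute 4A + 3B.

First 4A:
Repeated addition: build up to 4A.
2A: tangent at (21, 45): λ = (3·21² + 12)/(2·45) ≡ 7/7. 7⁻¹ ≡ 12 (mod 83) since 7·12 = 84 ≡ 1, so λ ≡ 7·12 ≡ 1.
  x = λ² - 21 - 21 = 1 - 42 ≡ 42; y = λ·(21 - 42) - 45 ≡ 17. → (42, 17)
3A: (42, 17) + (21, 45). λ = (45 - 17)/(21 - 42) ≡ 28/62 mod 83. 62⁻¹ ≡ 79 (mod 83) since 62·79 = 4898 ≡ 1, so λ ≡ 54.
  x = λ² - 42 - 21 = 2916 - 63 ≡ 31; y = λ·(42 - 31) - 17 ≡ 79. → (31, 79)
4A: (31, 79) + (21, 45). λ = (45 - 79)/(21 - 31) ≡ 49/73 mod 83. 73⁻¹ ≡ 58 (mod 83), so λ ≡ 20.
  x = λ² - 31 - 21 = 400 - 52 ≡ 16; y = λ·(31 - 16) - 79 ≡ 55. → (16, 55)
4A = (16, 55).
Next 3B:
Repeated addition: build up to 3B.
2B: tangent at (6, 41): λ = (3·6² + 12)/(2·41) ≡ 37/82. 82⁻¹ ≡ 82 (mod 83), so λ ≡ 37·82 ≡ 46.
  x = λ² - 6 - 6 = 2116 - 12 ≡ 29; y = λ·(6 - 29) - 41 ≡ 63. → (29, 63)
3B: (29, 63) + (6, 41). λ = (41 - 63)/(6 - 29) ≡ 61/60 mod 83. 60⁻¹ ≡ 18 (mod 83), so λ ≡ 19.
  x = λ² - 29 - 6 = 361 - 35 ≡ 77; y = λ·(29 - 77) - 63 ≡ 21. → (77, 21)
3B = (77, 21).
Finally 4A + 3B:
(16, 55) + (77, 21). λ = (21 - 55)/(77 - 16) ≡ 49/61 mod 83. 61⁻¹ ≡ 49 (mod 83), so λ ≡ 77.
  x = λ² - 16 - 77 = 5929 - 93 ≡ 26; y = λ·(16 - 26) - 55 ≡ 5. → (26, 5)

(26, 5)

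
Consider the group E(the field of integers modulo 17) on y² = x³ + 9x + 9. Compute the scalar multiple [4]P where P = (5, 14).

(0, 3)

Repeated addition: build up to 4P.
2P: tangent at (5, 14): λ = (3·5² + 9)/(2·14) ≡ 16/11. 11⁻¹ ≡ 14 (mod 17), so λ ≡ 16·14 ≡ 3.
  x = λ² - 5 - 5 = 9 - 10 ≡ 16; y = λ·(5 - 16) - 14 ≡ 4. → (16, 4)
3P: (16, 4) + (5, 14). λ = (14 - 4)/(5 - 16) ≡ 10/6 mod 17. 6⁻¹ ≡ 3 (mod 17), so λ ≡ 13.
  x = λ² - 16 - 5 = 169 - 21 ≡ 12; y = λ·(16 - 12) - 4 ≡ 14. → (12, 14)
4P: (12, 14) + (5, 14). λ = (14 - 14)/(5 - 12) ≡ 0/10 mod 17. 10⁻¹ ≡ 12 (mod 17) since 10·12 = 120 ≡ 1, so λ ≡ 0.
  x = λ² - 12 - 5 = 0 - 17 ≡ 0; y = λ·(12 - 0) - 14 ≡ 3. → (0, 3)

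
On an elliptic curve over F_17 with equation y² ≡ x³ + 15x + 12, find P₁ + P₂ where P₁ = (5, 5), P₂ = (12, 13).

(2, 13)

(5, 5) + (12, 13). λ = (13 - 5)/(12 - 5) ≡ 8/7 mod 17. 7⁻¹ ≡ 5 (mod 17), so λ ≡ 6.
  x = λ² - 5 - 12 = 36 - 17 ≡ 2; y = λ·(5 - 2) - 5 ≡ 13. → (2, 13)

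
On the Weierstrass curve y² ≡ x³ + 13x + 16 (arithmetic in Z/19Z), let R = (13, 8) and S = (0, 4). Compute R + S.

(17, 1)

(13, 8) + (0, 4). λ = (4 - 8)/(0 - 13) ≡ 15/6 mod 19. 6⁻¹ ≡ 16 (mod 19), so λ ≡ 12.
  x = λ² - 13 - 0 = 144 - 13 ≡ 17; y = λ·(13 - 17) - 8 ≡ 1. → (17, 1)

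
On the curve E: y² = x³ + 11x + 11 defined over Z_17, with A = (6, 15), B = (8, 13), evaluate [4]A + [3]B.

(8, 4)

First 4A:
Double-and-add on 4 = (100)₂. Start with A = (6, 15) for the leading 1-bit.
double: tangent at (6, 15): λ = (3·6² + 11)/(2·15) ≡ 0/13. 13⁻¹ ≡ 4 (mod 17) since 13·4 = 52 ≡ 1, so λ ≡ 0·4 ≡ 0.
  x = λ² - 6 - 6 = 0 - 12 ≡ 5; y = λ·(6 - 5) - 15 ≡ 2. → (5, 2)
double: tangent at (5, 2): λ = (3·5² + 11)/(2·2) ≡ 1/4. 4⁻¹ ≡ 13 (mod 17) since 4·13 = 52 ≡ 1, so λ ≡ 1·13 ≡ 13.
  x = λ² - 5 - 5 = 169 - 10 ≡ 6; y = λ·(5 - 6) - 2 ≡ 2. → (6, 2)
4A = (6, 2).
Next 3B:
Repeated addition: build up to 3B.
2B: tangent at (8, 13): λ = (3·8² + 11)/(2·13) ≡ 16/9. 9⁻¹ ≡ 2 (mod 17) since 9·2 = 18 ≡ 1, so λ ≡ 16·2 ≡ 15.
  x = λ² - 8 - 8 = 225 - 16 ≡ 5; y = λ·(8 - 5) - 13 ≡ 15. → (5, 15)
3B: (5, 15) + (8, 13). λ = (13 - 15)/(8 - 5) ≡ 15/3 mod 17. 3⁻¹ ≡ 6 (mod 17), so λ ≡ 5.
  x = λ² - 5 - 8 = 25 - 13 ≡ 12; y = λ·(5 - 12) - 15 ≡ 1. → (12, 1)
3B = (12, 1).
Finally 4A + 3B:
(6, 2) + (12, 1). λ = (1 - 2)/(12 - 6) ≡ 16/6 mod 17. 6⁻¹ ≡ 3 (mod 17) since 6·3 = 18 ≡ 1, so λ ≡ 14.
  x = λ² - 6 - 12 = 196 - 18 ≡ 8; y = λ·(6 - 8) - 2 ≡ 4. → (8, 4)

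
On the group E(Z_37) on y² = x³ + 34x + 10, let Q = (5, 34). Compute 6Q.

(28, 14)

Repeated addition: build up to 6Q.
2Q: tangent at (5, 34): λ = (3·5² + 34)/(2·34) ≡ 35/31. 31⁻¹ ≡ 6 (mod 37) since 31·6 = 186 ≡ 1, so λ ≡ 35·6 ≡ 25.
  x = λ² - 5 - 5 = 625 - 10 ≡ 23; y = λ·(5 - 23) - 34 ≡ 34. → (23, 34)
3Q: (23, 34) + (5, 34). λ = (34 - 34)/(5 - 23) ≡ 0/19 mod 37. 19⁻¹ ≡ 2 (mod 37), so λ ≡ 0.
  x = λ² - 23 - 5 = 0 - 28 ≡ 9; y = λ·(23 - 9) - 34 ≡ 3. → (9, 3)
4Q: (9, 3) + (5, 34). λ = (34 - 3)/(5 - 9) ≡ 31/33 mod 37. 33⁻¹ ≡ 9 (mod 37) since 33·9 = 297 ≡ 1, so λ ≡ 20.
  x = λ² - 9 - 5 = 400 - 14 ≡ 16; y = λ·(9 - 16) - 3 ≡ 5. → (16, 5)
5Q: (16, 5) + (5, 34). λ = (34 - 5)/(5 - 16) ≡ 29/26 mod 37. 26⁻¹ ≡ 10 (mod 37) since 26·10 = 260 ≡ 1, so λ ≡ 31.
  x = λ² - 16 - 5 = 961 - 21 ≡ 15; y = λ·(16 - 15) - 5 ≡ 26. → (15, 26)
6Q: (15, 26) + (5, 34). λ = (34 - 26)/(5 - 15) ≡ 8/27 mod 37. 27⁻¹ ≡ 11 (mod 37), so λ ≡ 14.
  x = λ² - 15 - 5 = 196 - 20 ≡ 28; y = λ·(15 - 28) - 26 ≡ 14. → (28, 14)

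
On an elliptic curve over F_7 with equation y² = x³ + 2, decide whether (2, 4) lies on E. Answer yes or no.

no

y² = 4² ≡ 2; x³ + 0x + 2 = 10 ≡ 3 (mod 7). 2 ≠ 3.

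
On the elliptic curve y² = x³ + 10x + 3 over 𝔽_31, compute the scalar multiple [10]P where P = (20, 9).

Repeated addition: build up to 10P.
2P: tangent at (20, 9): λ = (3·20² + 10)/(2·9) ≡ 1/18. 18⁻¹ ≡ 19 (mod 31), so λ ≡ 1·19 ≡ 19.
  x = λ² - 20 - 20 = 361 - 40 ≡ 11; y = λ·(20 - 11) - 9 ≡ 7. → (11, 7)
3P: (11, 7) + (20, 9). λ = (9 - 7)/(20 - 11) ≡ 2/9 mod 31. 9⁻¹ ≡ 7 (mod 31) since 9·7 = 63 ≡ 1, so λ ≡ 14.
  x = λ² - 11 - 20 = 196 - 31 ≡ 10; y = λ·(11 - 10) - 7 ≡ 7. → (10, 7)
4P: (10, 7) + (20, 9). λ = (9 - 7)/(20 - 10) ≡ 2/10 mod 31. 10⁻¹ ≡ 28 (mod 31), so λ ≡ 25.
  x = λ² - 10 - 20 = 625 - 30 ≡ 6; y = λ·(10 - 6) - 7 ≡ 0. → (6, 0)
5P: (6, 0) + (20, 9). λ = (9 - 0)/(20 - 6) ≡ 9/14 mod 31. 14⁻¹ ≡ 20 (mod 31) since 14·20 = 280 ≡ 1, so λ ≡ 25.
  x = λ² - 6 - 20 = 625 - 26 ≡ 10; y = λ·(6 - 10) - 0 ≡ 24. → (10, 24)
6P: (10, 24) + (20, 9). λ = (9 - 24)/(20 - 10) ≡ 16/10 mod 31. 10⁻¹ ≡ 28 (mod 31), so λ ≡ 14.
  x = λ² - 10 - 20 = 196 - 30 ≡ 11; y = λ·(10 - 11) - 24 ≡ 24. → (11, 24)
7P: (11, 24) + (20, 9). λ = (9 - 24)/(20 - 11) ≡ 16/9 mod 31. 9⁻¹ ≡ 7 (mod 31), so λ ≡ 19.
  x = λ² - 11 - 20 = 361 - 31 ≡ 20; y = λ·(11 - 20) - 24 ≡ 22. → (20, 22)
8P: (20, 22) + (20, 9): same x and y₁ ≡ -y₂, so the sum is O.
9P: O + (20, 9) = (20, 9) (identity).
10P: tangent at (20, 9): λ = (3·20² + 10)/(2·9) ≡ 1/18. 18⁻¹ ≡ 19 (mod 31), so λ ≡ 1·19 ≡ 19.
  x = λ² - 20 - 20 = 361 - 40 ≡ 11; y = λ·(20 - 11) - 9 ≡ 7. → (11, 7)

(11, 7)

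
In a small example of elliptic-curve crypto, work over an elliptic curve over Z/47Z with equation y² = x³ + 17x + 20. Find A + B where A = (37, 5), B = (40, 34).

(37, 5) + (40, 34). λ = (34 - 5)/(40 - 37) ≡ 29/3 mod 47. 3⁻¹ ≡ 16 (mod 47) since 3·16 = 48 ≡ 1, so λ ≡ 41.
  x = λ² - 37 - 40 = 1681 - 77 ≡ 6; y = λ·(37 - 6) - 5 ≡ 44. → (6, 44)

(6, 44)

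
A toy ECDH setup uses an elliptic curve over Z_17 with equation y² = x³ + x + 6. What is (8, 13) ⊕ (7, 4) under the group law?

(15, 9)

(8, 13) + (7, 4). λ = (4 - 13)/(7 - 8) ≡ 8/16 mod 17. 16⁻¹ ≡ 16 (mod 17), so λ ≡ 9.
  x = λ² - 8 - 7 = 81 - 15 ≡ 15; y = λ·(8 - 15) - 13 ≡ 9. → (15, 9)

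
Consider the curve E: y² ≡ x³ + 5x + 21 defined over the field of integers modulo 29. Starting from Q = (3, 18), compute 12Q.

(23, 23)

Double-and-add on 12 = (1100)₂. Start with Q = (3, 18) for the leading 1-bit.
double: tangent at (3, 18): λ = (3·3² + 5)/(2·18) ≡ 3/7. 7⁻¹ ≡ 25 (mod 29) since 7·25 = 175 ≡ 1, so λ ≡ 3·25 ≡ 17.
  x = λ² - 3 - 3 = 289 - 6 ≡ 22; y = λ·(3 - 22) - 18 ≡ 7. → (22, 7)
add Q: (22, 7) + (3, 18). λ = (18 - 7)/(3 - 22) ≡ 11/10 mod 29. 10⁻¹ ≡ 3 (mod 29), so λ ≡ 4.
  x = λ² - 22 - 3 = 16 - 25 ≡ 20; y = λ·(22 - 20) - 7 ≡ 1. → (20, 1)
double: tangent at (20, 1): λ = (3·20² + 5)/(2·1) ≡ 16/2. 2⁻¹ ≡ 15 (mod 29) since 2·15 = 30 ≡ 1, so λ ≡ 16·15 ≡ 8.
  x = λ² - 20 - 20 = 64 - 40 ≡ 24; y = λ·(20 - 24) - 1 ≡ 25. → (24, 25)
double: tangent at (24, 25): λ = (3·24² + 5)/(2·25) ≡ 22/21. 21⁻¹ ≡ 18 (mod 29), so λ ≡ 22·18 ≡ 19.
  x = λ² - 24 - 24 = 361 - 48 ≡ 23; y = λ·(24 - 23) - 25 ≡ 23. → (23, 23)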